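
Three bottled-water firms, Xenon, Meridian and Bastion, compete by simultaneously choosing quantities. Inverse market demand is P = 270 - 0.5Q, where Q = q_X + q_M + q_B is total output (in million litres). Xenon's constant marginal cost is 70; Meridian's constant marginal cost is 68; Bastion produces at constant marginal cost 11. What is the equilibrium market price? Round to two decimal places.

104.75

Xenon's profit: π_X = (270 - 0.5Q)q_X - (70q_X). Setting ∂π_X/∂q_X = 0: 200 - q_X - (1/2)(q_M + q_B) = 0.
Meridian's profit: π_M = (270 - 0.5Q)q_M - (68q_M). Setting ∂π_M/∂q_M = 0: 202 - q_M - (1/2)(q_X + q_B) = 0.
Bastion's first-order condition: 259 - q_B - (1/2)(q_X + q_M) = 0.
Summing all 3 equations gives 661 − 2Q = 0, hence Q = 661/2.
Back-substituting: q_X = (200 − 661/4)/(1/2) = 139/2, q_M = (202 − 661/4)/(1/2) = 147/2, q_B = (259 − 661/4)/(1/2) = 375/2.
Total output Q = 661/2, so price P = 270 - (1/2)·(661/2) = 419/4.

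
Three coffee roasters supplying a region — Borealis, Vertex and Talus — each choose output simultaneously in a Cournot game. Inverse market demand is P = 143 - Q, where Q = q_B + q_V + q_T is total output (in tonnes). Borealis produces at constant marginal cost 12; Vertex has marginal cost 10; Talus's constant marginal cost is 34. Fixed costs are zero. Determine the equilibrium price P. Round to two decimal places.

Borealis's profit: π_B = (143 - Q)q_B - (12q_B). Setting ∂π_B/∂q_B = 0: 131 - 2q_B - (q_V + q_T) = 0.
Vertex's first-order condition: 133 - 2q_V - (q_B + q_T) = 0.
Talus's first-order condition: 109 - 2q_T - (q_B + q_V) = 0.
Adding the 3 first-order conditions: 373 − 4Q = 0, so Q = 373/4.
Back-substituting: q_B = (131 − 373/4) = 151/4, q_V = (133 − 373/4) = 159/4, q_T = (109 − 373/4) = 63/4.
Total output Q = 373/4, so price P = 143 - 373/4 = 199/4.

49.75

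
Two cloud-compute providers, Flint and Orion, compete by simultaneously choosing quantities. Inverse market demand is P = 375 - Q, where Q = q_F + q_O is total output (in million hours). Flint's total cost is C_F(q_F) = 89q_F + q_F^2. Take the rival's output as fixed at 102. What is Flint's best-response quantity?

With the rival's output fixed at 102, Flint's profit is π_F = (375 - 102 - q_F)q_F - (89q_F + q_F²) = (273 - q_F)q_F - (89q_F + q_F²).
∂π_F/∂q_F = 184 - 4q_F = 0, so q_F = 46.

46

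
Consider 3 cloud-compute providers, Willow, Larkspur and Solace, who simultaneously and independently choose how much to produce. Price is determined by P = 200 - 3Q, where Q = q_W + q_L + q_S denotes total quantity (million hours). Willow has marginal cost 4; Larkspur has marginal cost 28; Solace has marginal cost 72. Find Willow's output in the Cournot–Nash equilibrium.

24

Willow's profit: π_W = (200 - 3Q)q_W - (4q_W). Setting ∂π_W/∂q_W = 0: 196 - 6q_W - 3(q_L + q_S) = 0.
Larkspur's first-order condition: 172 - 6q_L - 3(q_W + q_S) = 0.
Solace's profit: π_S = (200 - 3Q)q_S - (72q_S). Setting ∂π_S/∂q_S = 0: 128 - 6q_S - 3(q_W + q_L) = 0.
Adding the 3 first-order conditions: 496 − 12Q = 0, so Q = 124/3.
Back-substituting: q_W = (196 − 124)/3 = 24, q_L = (172 − 124)/3 = 16, q_S = (128 − 124)/3 = 4/3.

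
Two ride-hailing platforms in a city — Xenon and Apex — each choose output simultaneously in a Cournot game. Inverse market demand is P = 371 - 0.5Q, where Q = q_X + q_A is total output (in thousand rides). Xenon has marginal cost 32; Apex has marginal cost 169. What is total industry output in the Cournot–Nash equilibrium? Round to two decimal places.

Xenon's profit: π_X = (371 - 0.5Q)q_X - (32q_X). Setting ∂π_X/∂q_X = 0: 339 - q_X - (1/2)(q_A) = 0.
Apex's first-order condition: 202 - q_A - (1/2)(q_X) = 0.
So q_X = (339 - (1/2)q_A) and q_A = (202 - (1/2)q_X).
Substituting one into the other gives q_X = 952/3 and q_A = 130/3.
Total output Q = 952/3 + 130/3 = 1082/3.

360.67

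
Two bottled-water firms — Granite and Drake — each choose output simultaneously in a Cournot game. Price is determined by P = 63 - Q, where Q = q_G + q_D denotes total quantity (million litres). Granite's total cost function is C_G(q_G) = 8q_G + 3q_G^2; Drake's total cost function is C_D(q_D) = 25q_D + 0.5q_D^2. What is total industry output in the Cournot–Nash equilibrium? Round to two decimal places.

16.35

Granite's profit: π_G = (63 - Q)q_G - (8q_G + 3q_G²). Setting ∂π_G/∂q_G = 0: 55 - 8q_G - (q_D) = 0.
Drake's profit: π_D = (63 - Q)q_D - (25q_D + (1/2)q_D²). Setting ∂π_D/∂q_D = 0: 38 - 3q_D - (q_G) = 0.
Best responses: q_G = (55 - q_D)/8, q_D = (38 - q_G)/3.
Solving the pair: q_G = 127/23, q_D = 249/23.
Total output Q = 127/23 + 249/23 = 376/23.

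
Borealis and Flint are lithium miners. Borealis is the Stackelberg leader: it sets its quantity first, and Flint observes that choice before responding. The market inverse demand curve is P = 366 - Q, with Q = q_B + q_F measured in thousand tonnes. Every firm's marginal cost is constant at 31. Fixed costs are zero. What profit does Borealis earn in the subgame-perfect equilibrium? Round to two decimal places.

14028.13

Solve by backward induction. Given q_B, the follower Flint maximises π_F = (366 - q_B - q_F)q_F - 31q_F.
Setting the follower's marginal profit to zero, 335 - q_B - 2q_F = 0, i.e. q_F = (335 - q_B)/2.
Borealis substitutes q_F(q_B) into its own profit: π_B = q_B(366 - q_B - (335 - q_B)/2) - 31q_B = (397/2 - (1/2)q_B)q_B - 31q_B.
Maximising: ∂π_B/∂q_B = 335/2 - q_B = 0, giving q_B = 335/2.
Then q_F = (335 - 335/2)/2 = 335/4.
Price P = 366 - 1005/4 = 459/4.
Borealis's profit: (459/4 - 31)·(335/2) = 14028.1250.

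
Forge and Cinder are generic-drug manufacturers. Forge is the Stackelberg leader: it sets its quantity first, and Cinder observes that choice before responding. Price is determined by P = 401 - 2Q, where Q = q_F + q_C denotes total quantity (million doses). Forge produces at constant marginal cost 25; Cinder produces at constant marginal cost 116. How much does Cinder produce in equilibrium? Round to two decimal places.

The follower Cinder best-responds to any q_F: π_C = (401 - 2Q)q_C - 116q_C.
Setting the follower's marginal profit to zero, 285 - 2q_F - 4q_C = 0, i.e. q_C = (285 - 2q_F)/4.
The leader anticipates this reaction. Substituting into P = 401 - 2Q gives P = 517/2 - q_F, so π_F = (517/2 - q_F)q_F - 25q_F.
Maximising: ∂π_F/∂q_F = 467/2 - 2q_F = 0, giving q_F = 467/4.
Then q_C = (285 - 2·(467/4))/4 = 103/8.

12.88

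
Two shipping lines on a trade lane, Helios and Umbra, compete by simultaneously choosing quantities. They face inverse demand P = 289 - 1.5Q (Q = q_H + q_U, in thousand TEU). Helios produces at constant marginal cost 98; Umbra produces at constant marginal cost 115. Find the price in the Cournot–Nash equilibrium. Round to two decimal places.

167.33

Helios's profit: π_H = (289 - 1.5Q)q_H - (98q_H). Setting ∂π_H/∂q_H = 0: 191 - 3q_H - (3/2)(q_U) = 0.
Umbra's first-order condition: 174 - 3q_U - (3/2)(q_H) = 0.
Rearranging gives the reaction functions q_H = (191 - (3/2)q_U)/3 and q_U = (174 - (3/2)q_H)/3.
Substituting one into the other gives q_H = 416/9 and q_U = 314/9.
Total output Q = 730/9, so price P = 289 - (3/2)·(730/9) = 502/3.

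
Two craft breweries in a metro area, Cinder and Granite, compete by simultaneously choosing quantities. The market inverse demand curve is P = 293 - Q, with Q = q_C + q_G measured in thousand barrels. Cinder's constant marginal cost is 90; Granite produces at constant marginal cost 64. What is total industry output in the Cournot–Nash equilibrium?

Cinder's profit: π_C = (293 - Q)q_C - (90q_C). Setting ∂π_C/∂q_C = 0: 203 - 2q_C - (q_G) = 0.
Granite's profit: π_G = (293 - Q)q_G - (64q_G). Setting ∂π_G/∂q_G = 0: 229 - 2q_G - (q_C) = 0.
Rearranging gives the reaction functions q_C = (203 - q_G)/2 and q_G = (229 - q_C)/2.
Substituting one into the other gives q_C = 59 and q_G = 85.
Total output Q = 59 + 85 = 144.

144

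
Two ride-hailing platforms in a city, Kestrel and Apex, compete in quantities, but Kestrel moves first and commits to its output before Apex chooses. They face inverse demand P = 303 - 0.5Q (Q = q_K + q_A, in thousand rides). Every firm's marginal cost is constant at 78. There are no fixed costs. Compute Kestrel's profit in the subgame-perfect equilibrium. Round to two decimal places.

The follower Apex best-responds to any q_K: π_A = (303 - 0.5Q)q_A - 78q_A.
Follower FOC: 225 - (1/2)q_K - q_A = 0, so q_A(q_K) = (225 - (1/2)q_K).
The leader anticipates this reaction. Substituting into P = 303 - 0.5Q gives P = 381/2 - (1/4)q_K, so π_K = (381/2 - (1/4)q_K)q_K - 78q_K.
Leader FOC: 225/2 - (1/2)q_K = 0, so q_K = 225.
Then q_A = (225 - (1/2)·225) = 225/2.
Price P = 303 - (1/2)·(675/2) = 537/4.
Kestrel's profit: (537/4 - 78)·225 = 12656.2500.

12656.25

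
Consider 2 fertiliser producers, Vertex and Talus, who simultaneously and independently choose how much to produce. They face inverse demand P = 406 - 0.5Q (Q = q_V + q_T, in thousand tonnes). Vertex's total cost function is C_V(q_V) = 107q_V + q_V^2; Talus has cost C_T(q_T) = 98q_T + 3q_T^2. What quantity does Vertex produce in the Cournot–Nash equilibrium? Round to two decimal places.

93.45

Vertex's profit: π_V = (406 - 0.5Q)q_V - (107q_V + q_V²). Setting ∂π_V/∂q_V = 0: 299 - 3q_V - (1/2)(q_T) = 0.
Talus's profit: π_T = (406 - 0.5Q)q_T - (98q_T + 3q_T²). Setting ∂π_T/∂q_T = 0: 308 - 7q_T - (1/2)(q_V) = 0.
Rearranging gives the reaction functions q_V = (299 - (1/2)q_T)/3 and q_T = (308 - (1/2)q_V)/7.
Substituting one into the other gives q_V = 93.4458 and q_T = 37.3253.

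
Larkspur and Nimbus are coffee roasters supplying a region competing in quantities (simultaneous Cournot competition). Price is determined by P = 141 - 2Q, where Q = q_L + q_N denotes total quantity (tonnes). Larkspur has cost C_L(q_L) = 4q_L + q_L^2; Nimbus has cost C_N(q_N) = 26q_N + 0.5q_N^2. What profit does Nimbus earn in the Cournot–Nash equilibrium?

640

Larkspur's profit: π_L = (141 - 2Q)q_L - (4q_L + q_L²). Setting ∂π_L/∂q_L = 0: 137 - 6q_L - 2(q_N) = 0.
Nimbus's profit: π_N = (141 - 2Q)q_N - (26q_N + (1/2)q_N²). Setting ∂π_N/∂q_N = 0: 115 - 5q_N - 2(q_L) = 0.
So q_L = (137 - 2q_N)/6 and q_N = (115 - 2q_L)/5.
Substituting one into the other gives q_L = 35/2 and q_N = 16.
Price P = 141 - 2·(67/2) = 74.
Nimbus's profit: 74·16 - 26·16 - (1/2)·16² = 640.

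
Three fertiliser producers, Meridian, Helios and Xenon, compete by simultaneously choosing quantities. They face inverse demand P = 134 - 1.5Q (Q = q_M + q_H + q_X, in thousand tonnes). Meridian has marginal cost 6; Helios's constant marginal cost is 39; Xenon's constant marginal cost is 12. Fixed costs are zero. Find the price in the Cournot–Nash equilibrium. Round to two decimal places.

47.75

Meridian's profit: π_M = (134 - 1.5Q)q_M - (6q_M). Setting ∂π_M/∂q_M = 0: 128 - 3q_M - (3/2)(q_H + q_X) = 0.
Helios's first-order condition: 95 - 3q_H - (3/2)(q_M + q_X) = 0.
Xenon's profit: π_X = (134 - 1.5Q)q_X - (12q_X). Setting ∂π_X/∂q_X = 0: 122 - 3q_X - (3/2)(q_M + q_H) = 0.
Adding the 3 first-order conditions: 345 − 6Q = 0, so Q = 115/2.
Back-substituting: q_M = (128 − 345/4)/(3/2) = 167/6, q_H = (95 − 345/4)/(3/2) = 35/6, q_X = (122 − 345/4)/(3/2) = 143/6.
Total output Q = 115/2, so price P = 134 - (3/2)·(115/2) = 191/4.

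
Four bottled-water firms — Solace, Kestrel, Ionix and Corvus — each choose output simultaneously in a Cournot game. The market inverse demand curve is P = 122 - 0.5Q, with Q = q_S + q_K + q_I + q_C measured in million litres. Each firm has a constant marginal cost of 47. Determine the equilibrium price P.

Each firm earns π_i = (122 - 0.5Q)q_i - 47q_i.
First-order condition (treating rivals' output as given): 75 - q_i - (1/2)·Σ_{j≠i} q_j = 0.
By symmetry each firm produces the same amount; substituting Σ_{j≠i} q_j = 3q_i yields q_i = 75/(5/2) = 30.
Total output Q = 120, so price P = 122 - (1/2)·120 = 62.

62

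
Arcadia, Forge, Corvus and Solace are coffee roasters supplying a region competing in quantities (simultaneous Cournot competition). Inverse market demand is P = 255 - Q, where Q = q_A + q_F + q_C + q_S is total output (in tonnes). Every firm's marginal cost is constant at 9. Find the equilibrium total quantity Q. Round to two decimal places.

196.80

A representative firm's profit is π_i = q_i(255 - Q) - 9q_i.
Setting ∂π_i/∂q_i = 0 with rivals' quantities fixed: 246 - 2q_i - Σ_{j≠i} q_j = 0.
By symmetry each firm produces the same amount; substituting Σ_{j≠i} q_j = 3q_i yields q_i = 246/5.
Total output Q = 246/5 + 246/5 + 246/5 + 246/5 = 984/5.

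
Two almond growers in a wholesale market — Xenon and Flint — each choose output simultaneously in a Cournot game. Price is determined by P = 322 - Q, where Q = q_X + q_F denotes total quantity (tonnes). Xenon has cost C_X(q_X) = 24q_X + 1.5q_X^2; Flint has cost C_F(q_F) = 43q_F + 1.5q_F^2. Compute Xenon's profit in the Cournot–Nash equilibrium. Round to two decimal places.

6365.11

Xenon's profit: π_X = (322 - Q)q_X - (24q_X + (3/2)q_X²). Setting ∂π_X/∂q_X = 0: 298 - 5q_X - (q_F) = 0.
Flint's profit: π_F = (322 - Q)q_F - (43q_F + (3/2)q_F²). Setting ∂π_F/∂q_F = 0: 279 - 5q_F - (q_X) = 0.
So q_X = (298 - q_F)/5 and q_F = (279 - q_X)/5.
Solving the pair: q_X = 1211/24, q_F = 1097/24.
Price P = 322 - 577/6 = 1355/6.
Xenon's profit: (1355/6)·(1211/24) - 24·(1211/24) - (3/2)(1211/24)² = 6365.1085.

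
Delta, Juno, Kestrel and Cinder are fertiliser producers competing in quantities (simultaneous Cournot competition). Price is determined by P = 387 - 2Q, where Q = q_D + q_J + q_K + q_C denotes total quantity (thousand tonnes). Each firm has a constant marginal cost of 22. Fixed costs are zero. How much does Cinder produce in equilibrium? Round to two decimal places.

36.50

A representative firm's profit is π_i = q_i(387 - 2Q) - 22q_i.
First-order condition (treating rivals' output as given): 365 - 4q_i - 2·Σ_{j≠i} q_j = 0.
With identical firms every q_j equals q_i, so Σ_{j≠i} q_j = 3q_i and 365 = 10q_i, giving q_i = 73/2.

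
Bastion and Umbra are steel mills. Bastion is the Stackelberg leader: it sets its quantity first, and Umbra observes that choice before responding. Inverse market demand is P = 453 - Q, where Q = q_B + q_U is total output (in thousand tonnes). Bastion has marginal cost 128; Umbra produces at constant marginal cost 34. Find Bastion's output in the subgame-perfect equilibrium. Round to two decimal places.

The follower Umbra best-responds to any q_B: π_U = (453 - Q)q_U - 34q_U.
∂π_U/∂q_U = 419 - q_B - 2q_U = 0 gives the reaction function q_U = (419 - q_B)/2.
Bastion substitutes q_U(q_B) into its own profit: π_B = q_B(453 - q_B - (419 - q_B)/2) - 128q_B = (487/2 - (1/2)q_B)q_B - 128q_B.
Leader FOC: 231/2 - q_B = 0, so q_B = 231/2.
Then q_U = (419 - 231/2)/2 = 607/4.

115.50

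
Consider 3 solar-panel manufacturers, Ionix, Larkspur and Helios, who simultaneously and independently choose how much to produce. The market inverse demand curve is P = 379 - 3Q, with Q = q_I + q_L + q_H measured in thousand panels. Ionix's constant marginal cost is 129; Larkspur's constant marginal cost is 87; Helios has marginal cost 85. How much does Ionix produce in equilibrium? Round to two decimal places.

Ionix's profit: π_I = (379 - 3Q)q_I - (129q_I). Setting ∂π_I/∂q_I = 0: 250 - 6q_I - 3(q_L + q_H) = 0.
Larkspur's first-order condition: 292 - 6q_L - 3(q_I + q_H) = 0.
Helios's profit: π_H = (379 - 3Q)q_H - (85q_H). Setting ∂π_H/∂q_H = 0: 294 - 6q_H - 3(q_I + q_L) = 0.
Adding the 3 first-order conditions: 836 − 12Q = 0, so Q = 209/3.
Back-substituting: q_I = (250 − 209)/3 = 41/3, q_L = (292 − 209)/3 = 83/3, q_H = (294 − 209)/3 = 85/3.

13.67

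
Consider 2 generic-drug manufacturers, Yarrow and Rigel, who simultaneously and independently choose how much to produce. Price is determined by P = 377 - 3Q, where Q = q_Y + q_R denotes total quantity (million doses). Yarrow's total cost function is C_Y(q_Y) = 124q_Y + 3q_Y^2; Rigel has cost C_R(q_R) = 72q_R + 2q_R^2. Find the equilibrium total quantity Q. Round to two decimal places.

Yarrow's profit: π_Y = (377 - 3Q)q_Y - (124q_Y + 3q_Y²). Setting ∂π_Y/∂q_Y = 0: 253 - 12q_Y - 3(q_R) = 0.
Rigel's profit: π_R = (377 - 3Q)q_R - (72q_R + 2q_R²). Setting ∂π_R/∂q_R = 0: 305 - 10q_R - 3(q_Y) = 0.
Rearranging gives the reaction functions q_Y = (253 - 3q_R)/12 and q_R = (305 - 3q_Y)/10.
Substituting one into the other gives q_Y = 1615/111 and q_R = 967/37.
Total output Q = 1615/111 + 967/37 = 40.6847.

40.68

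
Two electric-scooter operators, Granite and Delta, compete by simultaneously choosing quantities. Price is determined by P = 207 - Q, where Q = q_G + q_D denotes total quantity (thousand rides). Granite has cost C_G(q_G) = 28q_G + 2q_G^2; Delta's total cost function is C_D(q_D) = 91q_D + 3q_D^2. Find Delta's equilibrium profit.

484

Granite's profit: π_G = (207 - Q)q_G - (28q_G + 2q_G²). Setting ∂π_G/∂q_G = 0: 179 - 6q_G - (q_D) = 0.
Delta's profit: π_D = (207 - Q)q_D - (91q_D + 3q_D²). Setting ∂π_D/∂q_D = 0: 116 - 8q_D - (q_G) = 0.
Best responses: q_G = (179 - q_D)/6, q_D = (116 - q_G)/8.
Solving the pair: q_G = 28, q_D = 11.
Price P = 207 - 39 = 168.
Delta's profit: 168·11 - 91·11 - 3·11² = 484.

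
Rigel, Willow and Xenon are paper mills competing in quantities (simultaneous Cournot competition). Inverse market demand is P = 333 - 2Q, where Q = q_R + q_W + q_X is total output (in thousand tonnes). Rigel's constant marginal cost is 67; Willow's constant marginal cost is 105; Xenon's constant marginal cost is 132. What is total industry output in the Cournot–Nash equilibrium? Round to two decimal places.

86.88

Rigel's profit: π_R = (333 - 2Q)q_R - (67q_R). Setting ∂π_R/∂q_R = 0: 266 - 4q_R - 2(q_W + q_X) = 0.
Willow's first-order condition: 228 - 4q_W - 2(q_R + q_X) = 0.
Xenon's first-order condition: 201 - 4q_X - 2(q_R + q_W) = 0.
Summing all 3 equations gives 695 − 8Q = 0, hence Q = 695/8.
Back-substituting: q_R = (266 − 695/4)/2 = 369/8, q_W = (228 − 695/4)/2 = 217/8, q_X = (201 − 695/4)/2 = 109/8.
Total output Q = 369/8 + 217/8 + 109/8 = 695/8.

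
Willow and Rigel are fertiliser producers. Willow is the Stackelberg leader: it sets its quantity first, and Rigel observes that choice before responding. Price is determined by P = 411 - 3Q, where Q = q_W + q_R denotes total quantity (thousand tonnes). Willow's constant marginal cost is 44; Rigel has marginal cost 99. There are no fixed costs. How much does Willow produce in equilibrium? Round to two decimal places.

70.33

Solve by backward induction. Given q_W, the follower Rigel maximises π_R = (411 - 3q_W - 3q_R)q_R - 99q_R.
∂π_R/∂q_R = 312 - 3q_W - 6q_R = 0 gives the reaction function q_R = (312 - 3q_W)/6.
Willow substitutes q_R(q_W) into its own profit: π_W = q_W(411 - 3q_W - (312 - 3q_W)/2) - 44q_W = (255 - (3/2)q_W)q_W - 44q_W.
Maximising: ∂π_W/∂q_W = 211 - 3q_W = 0, giving q_W = 211/3.
Then q_R = (312 - 3·(211/3))/6 = 101/6.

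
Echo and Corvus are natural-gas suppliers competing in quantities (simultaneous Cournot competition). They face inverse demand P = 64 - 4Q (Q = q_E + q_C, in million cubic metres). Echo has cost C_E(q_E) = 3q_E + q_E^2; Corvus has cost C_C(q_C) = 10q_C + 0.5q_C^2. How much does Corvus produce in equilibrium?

4

Echo's profit: π_E = (64 - 4Q)q_E - (3q_E + q_E²). Setting ∂π_E/∂q_E = 0: 61 - 10q_E - 4(q_C) = 0.
Corvus's profit: π_C = (64 - 4Q)q_C - (10q_C + (1/2)q_C²). Setting ∂π_C/∂q_C = 0: 54 - 9q_C - 4(q_E) = 0.
Rearranging gives the reaction functions q_E = (61 - 4q_C)/10 and q_C = (54 - 4q_E)/9.
Solving the pair: q_E = 9/2, q_C = 4.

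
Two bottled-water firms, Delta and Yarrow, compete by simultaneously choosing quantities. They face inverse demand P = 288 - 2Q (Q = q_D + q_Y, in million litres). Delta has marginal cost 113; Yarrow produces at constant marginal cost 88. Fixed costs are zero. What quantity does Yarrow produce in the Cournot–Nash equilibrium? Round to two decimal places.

Delta's profit: π_D = (288 - 2Q)q_D - (113q_D). Setting ∂π_D/∂q_D = 0: 175 - 4q_D - 2(q_Y) = 0.
Yarrow's first-order condition: 200 - 4q_Y - 2(q_D) = 0.
Best responses: q_D = (175 - 2q_Y)/4, q_Y = (200 - 2q_D)/4.
Solving the pair: q_D = 25, q_Y = 75/2.

37.50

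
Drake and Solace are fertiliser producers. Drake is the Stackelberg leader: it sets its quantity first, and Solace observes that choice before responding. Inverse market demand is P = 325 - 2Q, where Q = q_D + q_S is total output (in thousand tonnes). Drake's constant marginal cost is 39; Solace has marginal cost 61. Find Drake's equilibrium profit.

5929

The follower Solace best-responds to any q_D: π_S = (325 - 2Q)q_S - 61q_S.
Setting the follower's marginal profit to zero, 264 - 2q_D - 4q_S = 0, i.e. q_S = (264 - 2q_D)/4.
Drake substitutes q_S(q_D) into its own profit: π_D = q_D(325 - 2q_D - (264 - 2q_D)/2) - 39q_D = (193 - q_D)q_D - 39q_D.
Maximising: ∂π_D/∂q_D = 154 - 2q_D = 0, giving q_D = 77.
Then q_S = (264 - 2·77)/4 = 55/2.
Price P = 325 - 2·(209/2) = 116.
Drake's profit: (116 - 39)·77 = 5929.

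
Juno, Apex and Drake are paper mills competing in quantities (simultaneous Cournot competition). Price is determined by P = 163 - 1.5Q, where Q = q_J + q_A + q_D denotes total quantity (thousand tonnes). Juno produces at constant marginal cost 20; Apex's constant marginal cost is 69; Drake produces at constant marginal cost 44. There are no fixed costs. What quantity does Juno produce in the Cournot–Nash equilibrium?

Juno's profit: π_J = (163 - 1.5Q)q_J - (20q_J). Setting ∂π_J/∂q_J = 0: 143 - 3q_J - (3/2)(q_A + q_D) = 0.
Apex's first-order condition: 94 - 3q_A - (3/2)(q_J + q_D) = 0.
Drake's profit: π_D = (163 - 1.5Q)q_D - (44q_D). Setting ∂π_D/∂q_D = 0: 119 - 3q_D - (3/2)(q_J + q_A) = 0.
Adding the 3 conditions: 356 − 3Q − 3Q = 0, i.e. Q = 178/3.
Back-substituting: q_J = (143 − 89)/(3/2) = 36, q_A = (94 − 89)/(3/2) = 10/3, q_D = (119 − 89)/(3/2) = 20.

36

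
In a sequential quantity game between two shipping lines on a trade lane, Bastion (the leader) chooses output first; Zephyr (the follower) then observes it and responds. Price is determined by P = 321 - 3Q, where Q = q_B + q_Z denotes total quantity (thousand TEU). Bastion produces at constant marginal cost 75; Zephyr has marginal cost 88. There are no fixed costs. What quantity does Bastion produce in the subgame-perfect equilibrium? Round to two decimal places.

The follower Zephyr best-responds to any q_B: π_Z = (321 - 3Q)q_Z - 88q_Z.
∂π_Z/∂q_Z = 233 - 3q_B - 6q_Z = 0 gives the reaction function q_Z = (233 - 3q_B)/6.
The leader anticipates this reaction. Substituting into P = 321 - 3Q gives P = 409/2 - (3/2)q_B, so π_B = (409/2 - (3/2)q_B)q_B - 75q_B.
The leader's first-order condition 259/2 - 3q_B = 0 yields q_B = 259/6.
Then q_Z = (233 - 3·(259/6))/6 = 69/4.

43.17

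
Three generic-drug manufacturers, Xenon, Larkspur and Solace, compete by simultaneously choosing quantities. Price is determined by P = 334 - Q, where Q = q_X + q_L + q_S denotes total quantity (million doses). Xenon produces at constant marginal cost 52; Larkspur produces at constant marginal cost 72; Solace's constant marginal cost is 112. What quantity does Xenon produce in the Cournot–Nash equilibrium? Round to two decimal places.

90.50

Xenon's profit: π_X = (334 - Q)q_X - (52q_X). Setting ∂π_X/∂q_X = 0: 282 - 2q_X - (q_L + q_S) = 0.
Larkspur's profit: π_L = (334 - Q)q_L - (72q_L). Setting ∂π_L/∂q_L = 0: 262 - 2q_L - (q_X + q_S) = 0.
Solace's profit: π_S = (334 - Q)q_S - (112q_S). Setting ∂π_S/∂q_S = 0: 222 - 2q_S - (q_X + q_L) = 0.
Summing all 3 equations gives 766 − 4Q = 0, hence Q = 383/2.
Back-substituting: q_X = (282 − 383/2) = 181/2, q_L = (262 − 383/2) = 141/2, q_S = (222 − 383/2) = 61/2.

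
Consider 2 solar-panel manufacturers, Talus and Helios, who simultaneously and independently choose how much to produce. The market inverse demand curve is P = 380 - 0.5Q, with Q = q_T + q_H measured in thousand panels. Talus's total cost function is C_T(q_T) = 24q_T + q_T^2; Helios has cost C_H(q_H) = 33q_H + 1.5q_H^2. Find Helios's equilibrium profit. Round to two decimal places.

10788.87

Talus's profit: π_T = (380 - 0.5Q)q_T - (24q_T + q_T²). Setting ∂π_T/∂q_T = 0: 356 - 3q_T - (1/2)(q_H) = 0.
Helios's first-order condition: 347 - 4q_H - (1/2)(q_T) = 0.
Rearranging gives the reaction functions q_T = (356 - (1/2)q_H)/3 and q_H = (347 - (1/2)q_T)/4.
Substituting one into the other gives q_T = 106.4255 and q_H = 73.4468.
Price P = 380 - (1/2)·179.8723 = 290.0638.
Helios's profit: 290.0638·73.4468 - 33·73.4468 - (3/2)·73.4468² = 10788.8674.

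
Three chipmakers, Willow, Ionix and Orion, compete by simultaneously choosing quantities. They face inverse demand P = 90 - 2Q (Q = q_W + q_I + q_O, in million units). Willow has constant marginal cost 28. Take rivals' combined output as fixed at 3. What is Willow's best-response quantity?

14

With rivals' combined output fixed at 3, Willow's profit is π_W = (90 - 2·3 - 2q_W)q_W - (28q_W) = (84 - 2q_W)q_W - (28q_W).
∂π_W/∂q_W = 56 - 4q_W = 0, so q_W = 14.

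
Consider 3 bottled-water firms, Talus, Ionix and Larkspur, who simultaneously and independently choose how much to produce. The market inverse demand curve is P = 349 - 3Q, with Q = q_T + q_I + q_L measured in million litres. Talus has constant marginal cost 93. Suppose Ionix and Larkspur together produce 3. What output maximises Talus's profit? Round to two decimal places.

With rivals' combined output fixed at 3, Talus's profit is π_T = (349 - 3·3 - 3q_T)q_T - (93q_T) = (340 - 3q_T)q_T - (93q_T).
∂π_T/∂q_T = 247 - 6q_T = 0, so q_T = 247/6.

41.17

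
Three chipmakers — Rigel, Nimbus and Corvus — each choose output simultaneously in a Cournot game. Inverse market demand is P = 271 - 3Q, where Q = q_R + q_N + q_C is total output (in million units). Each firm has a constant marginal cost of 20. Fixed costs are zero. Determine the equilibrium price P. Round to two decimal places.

82.75

Each firm earns π_i = (271 - 3Q)q_i - 20q_i.
Setting ∂π_i/∂q_i = 0 with rivals' quantities fixed: 251 - 6q_i - 3·Σ_{j≠i} q_j = 0.
With identical firms every q_j equals q_i, so Σ_{j≠i} q_j = 2q_i and 251 = 12q_i, giving q_i = 251/12.
Total output Q = 251/4, so price P = 271 - 3·(251/4) = 331/4.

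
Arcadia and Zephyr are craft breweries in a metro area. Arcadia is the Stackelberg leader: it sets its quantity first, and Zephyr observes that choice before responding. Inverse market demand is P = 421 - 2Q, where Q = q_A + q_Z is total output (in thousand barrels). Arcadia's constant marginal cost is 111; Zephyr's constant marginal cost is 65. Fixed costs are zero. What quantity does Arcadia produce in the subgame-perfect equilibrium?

66

Solve by backward induction. Given q_A, the follower Zephyr maximises π_Z = (421 - 2q_A - 2q_Z)q_Z - 65q_Z.
∂π_Z/∂q_Z = 356 - 2q_A - 4q_Z = 0 gives the reaction function q_Z = (356 - 2q_A)/4.
The leader anticipates this reaction. Substituting into P = 421 - 2Q gives P = 243 - q_A, so π_A = (243 - q_A)q_A - 111q_A.
Maximising: ∂π_A/∂q_A = 132 - 2q_A = 0, giving q_A = 66.
Then q_Z = (356 - 2·66)/4 = 56.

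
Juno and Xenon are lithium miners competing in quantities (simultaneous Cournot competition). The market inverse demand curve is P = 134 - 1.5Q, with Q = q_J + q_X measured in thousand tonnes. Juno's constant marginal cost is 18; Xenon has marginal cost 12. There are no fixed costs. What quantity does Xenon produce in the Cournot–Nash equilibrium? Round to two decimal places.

Juno's profit: π_J = (134 - 1.5Q)q_J - (18q_J). Setting ∂π_J/∂q_J = 0: 116 - 3q_J - (3/2)(q_X) = 0.
Xenon's first-order condition: 122 - 3q_X - (3/2)(q_J) = 0.
Rearranging gives the reaction functions q_J = (116 - (3/2)q_X)/3 and q_X = (122 - (3/2)q_J)/3.
Substituting one into the other gives q_J = 220/9 and q_X = 256/9.

28.44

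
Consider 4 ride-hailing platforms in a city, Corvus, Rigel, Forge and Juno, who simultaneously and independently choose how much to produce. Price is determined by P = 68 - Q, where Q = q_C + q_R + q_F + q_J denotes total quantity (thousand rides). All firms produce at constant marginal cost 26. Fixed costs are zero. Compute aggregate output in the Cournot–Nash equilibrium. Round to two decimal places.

A representative firm's profit is π_i = q_i(68 - Q) - 26q_i.
Setting ∂π_i/∂q_i = 0 with rivals' quantities fixed: 42 - 2q_i - Σ_{j≠i} q_j = 0.
By symmetry each firm produces the same amount; substituting Σ_{j≠i} q_j = 3q_i yields q_i = 42/5.
Total output Q = 42/5 + 42/5 + 42/5 + 42/5 = 168/5.

33.60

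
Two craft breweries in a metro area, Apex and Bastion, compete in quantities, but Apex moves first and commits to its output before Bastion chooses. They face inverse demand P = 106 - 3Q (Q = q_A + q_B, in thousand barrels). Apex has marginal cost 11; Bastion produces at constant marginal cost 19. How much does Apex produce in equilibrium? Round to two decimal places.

17.17

Solve by backward induction. Given q_A, the follower Bastion maximises π_B = (106 - 3q_A - 3q_B)q_B - 19q_B.
Follower FOC: 87 - 3q_A - 6q_B = 0, so q_B(q_A) = (87 - 3q_A)/6.
The leader anticipates this reaction. Substituting into P = 106 - 3Q gives P = 125/2 - (3/2)q_A, so π_A = (125/2 - (3/2)q_A)q_A - 11q_A.
Leader FOC: 103/2 - 3q_A = 0, so q_A = 103/6.
Then q_B = (87 - 3·(103/6))/6 = 71/12.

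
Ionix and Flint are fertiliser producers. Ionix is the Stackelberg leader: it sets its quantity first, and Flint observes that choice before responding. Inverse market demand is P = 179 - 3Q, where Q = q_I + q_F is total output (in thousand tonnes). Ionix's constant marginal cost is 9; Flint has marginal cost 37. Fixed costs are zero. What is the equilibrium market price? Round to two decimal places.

Solve by backward induction. Given q_I, the follower Flint maximises π_F = (179 - 3q_I - 3q_F)q_F - 37q_F.
Setting the follower's marginal profit to zero, 142 - 3q_I - 6q_F = 0, i.e. q_F = (142 - 3q_I)/6.
Ionix substitutes q_F(q_I) into its own profit: π_I = q_I(179 - 3q_I - (142 - 3q_I)/2) - 9q_I = (108 - (3/2)q_I)q_I - 9q_I.
Leader FOC: 99 - 3q_I = 0, so q_I = 33.
Then q_F = (142 - 3·33)/6 = 43/6.
Total output Q = 241/6, so price P = 179 - 3·(241/6) = 117/2.

58.50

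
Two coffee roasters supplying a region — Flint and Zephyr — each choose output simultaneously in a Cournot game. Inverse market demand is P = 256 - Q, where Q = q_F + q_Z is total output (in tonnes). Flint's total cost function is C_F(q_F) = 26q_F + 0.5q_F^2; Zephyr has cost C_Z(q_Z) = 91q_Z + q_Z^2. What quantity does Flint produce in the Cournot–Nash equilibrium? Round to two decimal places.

Flint's profit: π_F = (256 - Q)q_F - (26q_F + (1/2)q_F²). Setting ∂π_F/∂q_F = 0: 230 - 3q_F - (q_Z) = 0.
Zephyr's first-order condition: 165 - 4q_Z - (q_F) = 0.
Best responses: q_F = (230 - q_Z)/3, q_Z = (165 - q_F)/4.
Solving the pair: q_F = 755/11, q_Z = 265/11.

68.64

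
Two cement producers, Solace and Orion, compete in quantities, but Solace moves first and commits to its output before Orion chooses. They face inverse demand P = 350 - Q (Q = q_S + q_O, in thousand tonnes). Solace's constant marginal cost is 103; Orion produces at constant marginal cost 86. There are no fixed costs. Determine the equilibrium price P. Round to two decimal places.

Solve by backward induction. Given q_S, the follower Orion maximises π_O = (350 - q_S - q_O)q_O - 86q_O.
∂π_O/∂q_O = 264 - q_S - 2q_O = 0 gives the reaction function q_O = (264 - q_S)/2.
Solace substitutes q_O(q_S) into its own profit: π_S = q_S(350 - q_S - (264 - q_S)/2) - 103q_S = (218 - (1/2)q_S)q_S - 103q_S.
Maximising: ∂π_S/∂q_S = 115 - q_S = 0, giving q_S = 115.
Then q_O = (264 - 115)/2 = 149/2.
Total output Q = 379/2, so price P = 350 - 379/2 = 321/2.

160.50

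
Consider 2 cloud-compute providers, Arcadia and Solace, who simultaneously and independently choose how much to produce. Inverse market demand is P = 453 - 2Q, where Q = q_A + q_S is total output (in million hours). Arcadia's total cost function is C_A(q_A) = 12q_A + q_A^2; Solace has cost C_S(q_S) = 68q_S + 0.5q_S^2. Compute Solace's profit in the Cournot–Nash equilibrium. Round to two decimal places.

7541.36

Arcadia's profit: π_A = (453 - 2Q)q_A - (12q_A + q_A²). Setting ∂π_A/∂q_A = 0: 441 - 6q_A - 2(q_S) = 0.
Solace's first-order condition: 385 - 5q_S - 2(q_A) = 0.
Best responses: q_A = (441 - 2q_S)/6, q_S = (385 - 2q_A)/5.
Substituting one into the other gives q_A = 1435/26 and q_S = 714/13.
Price P = 453 - 2·110.1154 = 232.7692.
Solace's profit: 232.7692·(714/13) - 68·(714/13) - (1/2)(714/13)² = 7541.3609.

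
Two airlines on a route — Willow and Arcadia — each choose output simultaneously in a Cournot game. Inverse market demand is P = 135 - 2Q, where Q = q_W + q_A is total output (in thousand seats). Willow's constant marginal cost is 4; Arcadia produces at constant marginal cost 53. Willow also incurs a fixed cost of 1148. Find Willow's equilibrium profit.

Willow's profit: π_W = (135 - 2Q)q_W - (4q_W). Setting ∂π_W/∂q_W = 0: 131 - 4q_W - 2(q_A) = 0.
Arcadia's first-order condition: 82 - 4q_A - 2(q_W) = 0.
Best responses: q_W = (131 - 2q_A)/4, q_A = (82 - 2q_W)/4.
Solving the pair: q_W = 30, q_A = 11/2.
Price P = 135 - 2·(71/2) = 64.
Willow's profit: (64 - 4)·30 - 1148 = 652.

652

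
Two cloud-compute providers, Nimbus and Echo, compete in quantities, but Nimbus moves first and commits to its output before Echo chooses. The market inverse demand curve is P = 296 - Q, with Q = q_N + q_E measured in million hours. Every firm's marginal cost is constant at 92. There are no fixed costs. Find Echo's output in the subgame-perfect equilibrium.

51

The follower Echo best-responds to any q_N: π_E = (296 - Q)q_E - 92q_E.
Setting the follower's marginal profit to zero, 204 - q_N - 2q_E = 0, i.e. q_E = (204 - q_N)/2.
Nimbus substitutes q_E(q_N) into its own profit: π_N = q_N(296 - q_N - (204 - q_N)/2) - 92q_N = (194 - (1/2)q_N)q_N - 92q_N.
Maximising: ∂π_N/∂q_N = 102 - q_N = 0, giving q_N = 102.
Then q_E = (204 - 102)/2 = 51.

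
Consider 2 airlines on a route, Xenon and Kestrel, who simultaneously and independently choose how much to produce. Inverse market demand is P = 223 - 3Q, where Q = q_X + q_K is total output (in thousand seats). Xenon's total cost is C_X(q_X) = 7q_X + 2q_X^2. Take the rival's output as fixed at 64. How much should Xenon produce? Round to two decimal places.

With the rival's output fixed at 64, Xenon's profit is π_X = (223 - 3·64 - 3q_X)q_X - (7q_X + 2q_X²) = (31 - 3q_X)q_X - (7q_X + 2q_X²).
∂π_X/∂q_X = 24 - 10q_X = 0, so q_X = 12/5.

2.40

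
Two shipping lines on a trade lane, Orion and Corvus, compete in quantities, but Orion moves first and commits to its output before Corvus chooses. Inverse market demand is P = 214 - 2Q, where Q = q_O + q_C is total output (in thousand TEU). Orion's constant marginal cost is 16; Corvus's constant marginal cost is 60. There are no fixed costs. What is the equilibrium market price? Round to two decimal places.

76.50

The follower Corvus best-responds to any q_O: π_C = (214 - 2Q)q_C - 60q_C.
∂π_C/∂q_C = 154 - 2q_O - 4q_C = 0 gives the reaction function q_C = (154 - 2q_O)/4.
Orion substitutes q_C(q_O) into its own profit: π_O = q_O(214 - 2q_O - (154 - 2q_O)/2) - 16q_O = (137 - q_O)q_O - 16q_O.
Leader FOC: 121 - 2q_O = 0, so q_O = 121/2.
Then q_C = (154 - 2·(121/2))/4 = 33/4.
Total output Q = 275/4, so price P = 214 - 2·(275/4) = 153/2.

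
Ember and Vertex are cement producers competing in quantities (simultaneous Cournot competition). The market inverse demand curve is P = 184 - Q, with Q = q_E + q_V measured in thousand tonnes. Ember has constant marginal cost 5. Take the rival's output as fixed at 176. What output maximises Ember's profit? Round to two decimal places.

1.50

With the rival's output fixed at 176, Ember's profit is π_E = (184 - 176 - q_E)q_E - (5q_E) = (8 - q_E)q_E - (5q_E).
∂π_E/∂q_E = 3 - 2q_E = 0, so q_E = 3/2.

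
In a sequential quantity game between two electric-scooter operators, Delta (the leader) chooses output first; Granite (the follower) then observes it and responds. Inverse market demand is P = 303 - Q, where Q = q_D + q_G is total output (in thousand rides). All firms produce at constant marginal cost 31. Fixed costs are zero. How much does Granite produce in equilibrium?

Solve by backward induction. Given q_D, the follower Granite maximises π_G = (303 - q_D - q_G)q_G - 31q_G.
Follower FOC: 272 - q_D - 2q_G = 0, so q_G(q_D) = (272 - q_D)/2.
The leader anticipates this reaction. Substituting into P = 303 - Q gives P = 167 - (1/2)q_D, so π_D = (167 - (1/2)q_D)q_D - 31q_D.
The leader's first-order condition 136 - q_D = 0 yields q_D = 136.
Then q_G = (272 - 136)/2 = 68.

68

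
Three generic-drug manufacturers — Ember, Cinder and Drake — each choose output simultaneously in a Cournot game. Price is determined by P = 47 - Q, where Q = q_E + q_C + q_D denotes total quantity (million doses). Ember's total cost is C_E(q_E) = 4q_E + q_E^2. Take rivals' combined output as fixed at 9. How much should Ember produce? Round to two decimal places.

With rivals' combined output fixed at 9, Ember's profit is π_E = (47 - 9 - q_E)q_E - (4q_E + q_E²) = (38 - q_E)q_E - (4q_E + q_E²).
∂π_E/∂q_E = 34 - 4q_E = 0, so q_E = 17/2.

8.50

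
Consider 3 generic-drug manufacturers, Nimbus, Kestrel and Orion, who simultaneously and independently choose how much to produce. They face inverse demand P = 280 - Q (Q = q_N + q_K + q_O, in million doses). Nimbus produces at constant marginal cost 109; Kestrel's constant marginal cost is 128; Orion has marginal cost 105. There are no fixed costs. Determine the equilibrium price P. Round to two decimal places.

Nimbus's profit: π_N = (280 - Q)q_N - (109q_N). Setting ∂π_N/∂q_N = 0: 171 - 2q_N - (q_K + q_O) = 0.
Kestrel's profit: π_K = (280 - Q)q_K - (128q_K). Setting ∂π_K/∂q_K = 0: 152 - 2q_K - (q_N + q_O) = 0.
Orion's profit: π_O = (280 - Q)q_O - (105q_O). Setting ∂π_O/∂q_O = 0: 175 - 2q_O - (q_N + q_K) = 0.
Adding the 3 first-order conditions: 498 − 4Q = 0, so Q = 249/2.
Back-substituting: q_N = (171 − 249/2) = 93/2, q_K = (152 − 249/2) = 55/2, q_O = (175 − 249/2) = 101/2.
Total output Q = 249/2, so price P = 280 - 249/2 = 311/2.

155.50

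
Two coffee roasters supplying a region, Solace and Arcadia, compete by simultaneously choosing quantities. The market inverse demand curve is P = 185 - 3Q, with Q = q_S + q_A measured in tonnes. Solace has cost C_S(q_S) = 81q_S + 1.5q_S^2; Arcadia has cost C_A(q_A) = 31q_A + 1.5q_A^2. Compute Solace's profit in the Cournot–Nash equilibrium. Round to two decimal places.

195.03

Solace's profit: π_S = (185 - 3Q)q_S - (81q_S + (3/2)q_S²). Setting ∂π_S/∂q_S = 0: 104 - 9q_S - 3(q_A) = 0.
Arcadia's profit: π_A = (185 - 3Q)q_A - (31q_A + (3/2)q_A²). Setting ∂π_A/∂q_A = 0: 154 - 9q_A - 3(q_S) = 0.
Best responses: q_S = (104 - 3q_A)/9, q_A = (154 - 3q_S)/9.
Substituting one into the other gives q_S = 79/12 and q_A = 179/12.
Price P = 185 - 3·(43/2) = 241/2.
Solace's profit: (241/2)·(79/12) - 81·(79/12) - (3/2)(79/12)² = 195.0313.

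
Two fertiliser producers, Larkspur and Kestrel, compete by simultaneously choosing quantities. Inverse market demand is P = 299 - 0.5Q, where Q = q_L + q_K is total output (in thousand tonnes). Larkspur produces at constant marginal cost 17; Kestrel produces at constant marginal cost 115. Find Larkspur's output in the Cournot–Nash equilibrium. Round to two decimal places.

Larkspur's profit: π_L = (299 - 0.5Q)q_L - (17q_L). Setting ∂π_L/∂q_L = 0: 282 - q_L - (1/2)(q_K) = 0.
Kestrel's first-order condition: 184 - q_K - (1/2)(q_L) = 0.
So q_L = (282 - (1/2)q_K) and q_K = (184 - (1/2)q_L).
Substituting one into the other gives q_L = 760/3 and q_K = 172/3.

253.33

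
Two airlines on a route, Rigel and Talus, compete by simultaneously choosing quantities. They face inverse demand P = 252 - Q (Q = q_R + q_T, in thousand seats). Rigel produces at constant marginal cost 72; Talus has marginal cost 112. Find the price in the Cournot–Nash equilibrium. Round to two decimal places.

145.33

Rigel's profit: π_R = (252 - Q)q_R - (72q_R). Setting ∂π_R/∂q_R = 0: 180 - 2q_R - (q_T) = 0.
Talus's profit: π_T = (252 - Q)q_T - (112q_T). Setting ∂π_T/∂q_T = 0: 140 - 2q_T - (q_R) = 0.
So q_R = (180 - q_T)/2 and q_T = (140 - q_R)/2.
Solving the pair: q_R = 220/3, q_T = 100/3.
Total output Q = 320/3, so price P = 252 - 320/3 = 436/3.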